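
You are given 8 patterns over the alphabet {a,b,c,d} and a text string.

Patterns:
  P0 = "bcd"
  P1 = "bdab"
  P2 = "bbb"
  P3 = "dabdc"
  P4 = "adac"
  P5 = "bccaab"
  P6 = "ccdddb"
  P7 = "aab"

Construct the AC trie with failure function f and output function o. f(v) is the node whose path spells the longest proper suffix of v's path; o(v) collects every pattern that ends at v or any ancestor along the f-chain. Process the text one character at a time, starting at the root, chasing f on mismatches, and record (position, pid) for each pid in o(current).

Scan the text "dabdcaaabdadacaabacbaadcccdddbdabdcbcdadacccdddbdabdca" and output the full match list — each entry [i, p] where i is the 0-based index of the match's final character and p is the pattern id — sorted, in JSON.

Build automaton:
Trie nodes:
  0='ε' goto a→14 b→1 c→22 d→9
  1='b' goto b→7 c→2 d→4
  2='bc' goto c→18 d→3
  3='bcd' goto ·  ←P0
  4='bd' goto a→5
  5='bda' goto b→6
  6='bdab' goto ·  ←P1
  7='bb' goto b→8
  8='bbb' goto ·  ←P2
  9='d' goto a→10
  10='da' goto b→11
  11='dab' goto d→12
  12='dabd' goto c→13
  13='dabdc' goto ·  ←P3
  14='a' goto a→28 d→15
  15='ad' goto a→16
  16='ada' goto c→17
  17='adac' goto ·  ←P4
  18='bcc' goto a→19
  19='bcca' goto a→20
  20='bccaa' goto b→21
  21='bccaab' goto ·  ←P5
  22='c' goto c→23
  23='cc' goto d→24
  24='ccd' goto d→25
  25='ccdd' goto d→26
  26='ccddd' goto b→27
  27='ccdddb' goto ·  ←P6
  28='aa' goto b→29
  29='aab' goto ·  ←P7

Failure links (BFS by depth):
  fail(1) 'b': from fail(0)=0 chase 'b': 0 ⇒ 0;  out=∅∪out(0)=∅
  fail(9) 'd': from fail(0)=0 chase 'd': 0 ⇒ 0;  out=∅∪out(0)=∅
  fail(14) 'a': from fail(0)=0 chase 'a': 0 ⇒ 0;  out=∅∪out(0)=∅
  fail(22) 'c': from fail(0)=0 chase 'c': 0 ⇒ 0;  out=∅∪out(0)=∅
  fail(2) 'bc': from fail(1)=0 chase 'c': 0 ⇒ 22;  out=∅∪out(22)=∅
  fail(4) 'bd': from fail(1)=0 chase 'd': 0 ⇒ 9;  out=∅∪out(9)=∅
  fail(7) 'bb': from fail(1)=0 chase 'b': 0 ⇒ 1;  out=∅∪out(1)=∅
  fail(10) 'da': from fail(9)=0 chase 'a': 0 ⇒ 14;  out=∅∪out(14)=∅
  fail(15) 'ad': from fail(14)=0 chase 'd': 0 ⇒ 9;  out=∅∪out(9)=∅
  fail(23) 'cc': from fail(22)=0 chase 'c': 0 ⇒ 22;  out=∅∪out(22)=∅
  fail(28) 'aa': from fail(14)=0 chase 'a': 0 ⇒ 14;  out=∅∪out(14)=∅
  fail(3) 'bcd': from fail(2)=22 chase 'd': 22→0 ⇒ 9;  out={0}∪out(9)={0}
  fail(5) 'bda': from fail(4)=9 chase 'a': 9 ⇒ 10;  out=∅∪out(10)=∅
  fail(8) 'bbb': from fail(7)=1 chase 'b': 1 ⇒ 7;  out={2}∪out(7)={2}
  fail(11) 'dab': from fail(10)=14 chase 'b': 14→0 ⇒ 1;  out=∅∪out(1)=∅
  fail(16) 'ada': from fail(15)=9 chase 'a': 9 ⇒ 10;  out=∅∪out(10)=∅
  fail(18) 'bcc': from fail(2)=22 chase 'c': 22 ⇒ 23;  out=∅∪out(23)=∅
  fail(24) 'ccd': from fail(23)=22 chase 'd': 22→0 ⇒ 9;  out=∅∪out(9)=∅
  fail(29) 'aab': from fail(28)=14 chase 'b': 14→0 ⇒ 1;  out={7}∪out(1)={7}
  fail(6) 'bdab': from fail(5)=10 chase 'b': 10 ⇒ 11;  out={1}∪out(11)={1}
  fail(12) 'dabd': from fail(11)=1 chase 'd': 1 ⇒ 4;  out=∅∪out(4)=∅
  fail(17) 'adac': from fail(16)=10 chase 'c': 10→14→0 ⇒ 22;  out={4}∪out(22)={4}
  fail(19) 'bcca': from fail(18)=23 chase 'a': 23→22→0 ⇒ 14;  out=∅∪out(14)=∅
  fail(25) 'ccdd': from fail(24)=9 chase 'd': 9→0 ⇒ 9;  out=∅∪out(9)=∅
  fail(13) 'dabdc': from fail(12)=4 chase 'c': 4→9→0 ⇒ 22;  out={3}∪out(22)={3}
  fail(20) 'bccaa': from fail(19)=14 chase 'a': 14 ⇒ 28;  out=∅∪out(28)=∅
  fail(26) 'ccddd': from fail(25)=9 chase 'd': 9→0 ⇒ 9;  out=∅∪out(9)=∅
  fail(21) 'bccaab': from fail(20)=28 chase 'b': 28 ⇒ 29;  out={5}∪out(29)={5,7}
  fail(27) 'ccdddb': from fail(26)=9 chase 'b': 9→0 ⇒ 1;  out={6}∪out(1)={6}

Scan:
i=0 'd': node 0→9
i=1 'a': node 9→10
i=2 'b': node 10→11
i=3 'd': node 11→12
i=4 'c': node 12→13  ** P3@[0:4]
i=5 'a': node 13→14 ·f
i=6 'a': node 14→28
i=7 'a': node 28→28 ·f
i=8 'b': node 28→29  ** P7@[6:8]
i=9 'd': node 29→4 ·f
i=10 'a': node 4→5
i=11 'd': node 5→15 ·f
i=12 'a': node 15→16
i=13 'c': node 16→17  ** P4@[10:13]
i=14 'a': node 17→14 ·f
i=15 'a': node 14→28
i=16 'b': node 28→29  ** P7@[14:16]
i=17 'a': node 29→14 ·f
i=18 'c': node 14→22 ·f
i=19 'b': node 22→1 ·f
i=20 'a': node 1→14 ·f
i=21 'a': node 14→28
i=22 'd': node 28→15 ·f
i=23 'c': node 15→22 ·f
i=24 'c': node 22→23
i=25 'c': node 23→23 ·f
i=26 'd': node 23→24
i=27 'd': node 24→25
i=28 'd': node 25→26
i=29 'b': node 26→27  ** P6@[24:29]
i=30 'd': node 27→4 ·f
i=31 'a': node 4→5
i=32 'b': node 5→6  ** P1@[29:32]
i=33 'd': node 6→12 ·f
i=34 'c': node 12→13  ** P3@[30:34]
i=35 'b': node 13→1 ·f
i=36 'c': node 1→2
i=37 'd': node 2→3  ** P0@[35:37]
i=38 'a': node 3→10 ·f
i=39 'd': node 10→15 ·f
i=40 'a': node 15→16
i=41 'c': node 16→17  ** P4@[38:41]
i=42 'c': node 17→23 ·f
i=43 'c': node 23→23 ·f
i=44 'd': node 23→24
i=45 'd': node 24→25
i=46 'd': node 25→26
i=47 'b': node 26→27  ** P6@[42:47]
i=48 'd': node 27→4 ·f
i=49 'a': node 4→5
i=50 'b': node 5→6  ** P1@[47:50]
i=51 'd': node 6→12 ·f
i=52 'c': node 12→13  ** P3@[48:52]
i=53 'a': node 13→14 ·f

All matches (sorted): [[4,3],[8,7],[13,4],[16,7],[29,6],[32,1],[34,3],[37,0],[41,4],[47,6],[50,1],[52,3]]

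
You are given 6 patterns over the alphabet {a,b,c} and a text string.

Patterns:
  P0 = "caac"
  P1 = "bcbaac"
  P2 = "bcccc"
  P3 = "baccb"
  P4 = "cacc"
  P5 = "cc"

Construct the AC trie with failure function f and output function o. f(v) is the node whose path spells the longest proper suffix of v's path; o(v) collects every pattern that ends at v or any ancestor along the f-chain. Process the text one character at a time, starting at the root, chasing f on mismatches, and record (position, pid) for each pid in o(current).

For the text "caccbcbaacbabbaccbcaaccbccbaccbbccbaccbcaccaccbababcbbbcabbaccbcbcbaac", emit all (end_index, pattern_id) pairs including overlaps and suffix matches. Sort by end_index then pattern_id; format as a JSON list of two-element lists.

Build:
Trie (insert patterns):
  n0 'ε': b→5 c→1
  n1 'c': a→2 c→20
  n2 'ca': a→3 c→18
  n3 'caa': c→4
  n4 'caac': ·  ←P0
  n5 'b': a→14 c→6
  n6 'bc': b→7 c→11
  n7 'bcb': a→8
  n8 'bcba': a→9
  n9 'bcbaa': c→10
  n10 'bcbaac': ·  ←P1
  n11 'bcc': c→12
  n12 'bccc': c→13
  n13 'bcccc': ·  ←P2
  n14 'ba': c→15
  n15 'bac': c→16
  n16 'bacc': b→17
  n17 'baccb': ·  ←P3
  n18 'cac': c→19
  n19 'cacc': ·  ←P4
  n20 'cc': ·  ←P5

BFS fail/out derivation:
  n1('c'): parent n0 fail=0; on 'c' 0 → fail=0;  out ∅∪∅=∅
  n5('b'): parent n0 fail=0; on 'b' 0 → fail=0;  out ∅∪∅=∅
  n2('ca'): parent n1 fail=0; on 'a' 0 → fail=0;  out ∅∪∅=∅
  n6('bc'): parent n5 fail=0; on 'c' 0 → fail=1;  out ∅∪∅=∅
  n14('ba'): parent n5 fail=0; on 'a' 0 → fail=0;  out ∅∪∅=∅
  n20('cc'): parent n1 fail=0; on 'c' 0 → fail=1;  out {5}∪∅={5}
  n3('caa'): parent n2 fail=0; on 'a' 0 → fail=0;  out ∅∪∅=∅
  n7('bcb'): parent n6 fail=1; on 'b' 1→0 → fail=5;  out ∅∪∅=∅
  n11('bcc'): parent n6 fail=1; on 'c' 1 → fail=20;  out ∅∪{5}={5}
  n15('bac'): parent n14 fail=0; on 'c' 0 → fail=1;  out ∅∪∅=∅
  n18('cac'): parent n2 fail=0; on 'c' 0 → fail=1;  out ∅∪∅=∅
  n4('caac'): parent n3 fail=0; on 'c' 0 → fail=1;  out {0}∪∅={0}
  n8('bcba'): parent n7 fail=5; on 'a' 5 → fail=14;  out ∅∪∅=∅
  n12('bccc'): parent n11 fail=20; on 'c' 20→1 → fail=20;  out ∅∪{5}={5}
  n16('bacc'): parent n15 fail=1; on 'c' 1 → fail=20;  out ∅∪{5}={5}
  n19('cacc'): parent n18 fail=1; on 'c' 1 → fail=20;  out {4}∪{5}={4,5}
  n9('bcbaa'): parent n8 fail=14; on 'a' 14→0 → fail=0;  out ∅∪∅=∅
  n13('bcccc'): parent n12 fail=20; on 'c' 20→1 → fail=20;  out {2}∪{5}={2,5}
  n17('baccb'): parent n16 fail=20; on 'b' 20→1→0 → fail=5;  out {3}∪∅={3}
  n10('bcbaac'): parent n9 fail=0; on 'c' 0 → fail=1;  out {1}∪∅={1}

Scan:
i=0 'c': node 0→1
i=1 'a': node 1→2
i=2 'c': node 2→18
i=3 'c': node 18→19  → match P4@[0:3],P5@[2:3]
i=4 'b': node 19→5 (fail-walked)
i=5 'c': node 5→6
i=6 'b': node 6→7
i=7 'a': node 7→8
i=8 'a': node 8→9
i=9 'c': node 9→10  → match P1@[4:9]
i=10 'b': node 10→5 (fail-walked)
i=11 'a': node 5→14
i=12 'b': node 14→5 (fail-walked)
i=13 'b': node 5→5 (fail-walked)
i=14 'a': node 5→14
i=15 'c': node 14→15
i=16 'c': node 15→16  → match P5@[15:16]
i=17 'b': node 16→17  → match P3@[13:17]
i=18 'c': node 17→6 (fail-walked)
i=19 'a': node 6→2 (fail-walked)
i=20 'a': node 2→3
i=21 'c': node 3→4  → match P0@[18:21]
i=22 'c': node 4→20 (fail-walked)  → match P5@[21:22]
i=23 'b': node 20→5 (fail-walked)
i=24 'c': node 5→6
i=25 'c': node 6→11  → match P5@[24:25]
i=26 'b': node 11→5 (fail-walked)
i=27 'a': node 5→14
i=28 'c': node 14→15
i=29 'c': node 15→16  → match P5@[28:29]
i=30 'b': node 16→17  → match P3@[26:30]
i=31 'b': node 17→5 (fail-walked)
i=32 'c': node 5→6
i=33 'c': node 6→11  → match P5@[32:33]
i=34 'b': node 11→5 (fail-walked)
i=35 'a': node 5→14
i=36 'c': node 14→15
i=37 'c': node 15→16  → match P5@[36:37]
i=38 'b': node 16→17  → match P3@[34:38]
i=39 'c': node 17→6 (fail-walked)
i=40 'a': node 6→2 (fail-walked)
i=41 'c': node 2→18
i=42 'c': node 18→19  → match P4@[39:42],P5@[41:42]
i=43 'a': node 19→2 (fail-walked)
i=44 'c': node 2→18
i=45 'c': node 18→19  → match P4@[42:45],P5@[44:45]
i=46 'b': node 19→5 (fail-walked)
i=47 'a': node 5→14
i=48 'b': node 14→5 (fail-walked)
i=49 'a': node 5→14
i=50 'b': node 14→5 (fail-walked)
i=51 'c': node 5→6
i=52 'b': node 6→7
i=53 'b': node 7→5 (fail-walked)
i=54 'b': node 5→5 (fail-walked)
i=55 'c': node 5→6
i=56 'a': node 6→2 (fail-walked)
i=57 'b': node 2→5 (fail-walked)
i=58 'b': node 5→5 (fail-walked)
i=59 'a': node 5→14
i=60 'c': node 14→15
i=61 'c': node 15→16  → match P5@[60:61]
i=62 'b': node 16→17  → match P3@[58:62]
i=63 'c': node 17→6 (fail-walked)
i=64 'b': node 6→7
i=65 'c': node 7→6 (fail-walked)
i=66 'b': node 6→7
i=67 'a': node 7→8
i=68 'a': node 8→9
i=69 'c': node 9→10  → match P1@[64:69]

Result: [[3,4],[3,5],[9,1],[16,5],[17,3],[21,0],[22,5],[25,5],[29,5],[30,3],[33,5],[37,5],[38,3],[42,4],[42,5],[45,4],[45,5],[61,5],[62,3],[69,1]]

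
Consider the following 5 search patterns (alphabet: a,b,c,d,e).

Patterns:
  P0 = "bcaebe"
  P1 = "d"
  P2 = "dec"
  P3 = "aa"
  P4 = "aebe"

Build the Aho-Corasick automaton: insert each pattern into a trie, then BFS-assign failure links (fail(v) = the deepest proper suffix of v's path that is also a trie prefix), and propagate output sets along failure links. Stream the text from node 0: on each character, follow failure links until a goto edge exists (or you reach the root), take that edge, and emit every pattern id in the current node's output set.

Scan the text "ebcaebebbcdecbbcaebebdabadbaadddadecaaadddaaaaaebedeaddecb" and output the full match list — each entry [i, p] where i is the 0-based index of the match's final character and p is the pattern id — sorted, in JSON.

Construct AC machine:
Trie (insert patterns):
  n0 'ε': a→10 b→1 d→7
  n1 'b': c→2
  n2 'bc': a→3
  n3 'bca': e→4
  n4 'bcae': b→5
  n5 'bcaeb': e→6
  n6 'bcaebe': ·  ←P0
  n7 'd': e→8  ←P1
  n8 'de': c→9
  n9 'dec': ·  ←P2
  n10 'a': a→11 e→12
  n11 'aa': ·  ←P3
  n12 'ae': b→13
  n13 'aeb': e→14
  n14 'aebe': ·  ←P4

Failure links (BFS by depth):
  n1('b'): parent n0 fail=0; on 'b' 0 → fail=0;  out ∅∪∅=∅
  n7('d'): parent n0 fail=0; on 'd' 0 → fail=0;  out {1}∪∅={1}
  n10('a'): parent n0 fail=0; on 'a' 0 → fail=0;  out ∅∪∅=∅
  n2('bc'): parent n1 fail=0; on 'c' 0 → fail=0;  out ∅∪∅=∅
  n8('de'): parent n7 fail=0; on 'e' 0 → fail=0;  out ∅∪∅=∅
  n11('aa'): parent n10 fail=0; on 'a' 0 → fail=10;  out {3}∪∅={3}
  n12('ae'): parent n10 fail=0; on 'e' 0 → fail=0;  out ∅∪∅=∅
  n3('bca'): parent n2 fail=0; on 'a' 0 → fail=10;  out ∅∪∅=∅
  n9('dec'): parent n8 fail=0; on 'c' 0 → fail=0;  out {2}∪∅={2}
  n13('aeb'): parent n12 fail=0; on 'b' 0 → fail=1;  out ∅∪∅=∅
  n4('bcae'): parent n3 fail=10; on 'e' 10 → fail=12;  out ∅∪∅=∅
  n14('aebe'): parent n13 fail=1; on 'e' 1→0 → fail=0;  out {4}∪∅={4}
  n5('bcaeb'): parent n4 fail=12; on 'b' 12 → fail=13;  out ∅∪∅=∅
  n6('bcaebe'): parent n5 fail=13; on 'e' 13 → fail=14;  out {0}∪{4}={0,4}

Text stream:
[0] read 'e'  n0⇒n0
[1] read 'b'  n0⇒n1
[2] read 'c'  n1⇒n2
[3] read 'a'  n2⇒n3
[4] read 'e'  n3⇒n4
[5] read 'b'  n4⇒n5
[6] read 'e'  n5⇒n6  emit P0@[1:6],P4@[3:6]
[7] read 'b'  n6⇒n1 (via fail)
[8] read 'b'  n1⇒n1 (via fail)
[9] read 'c'  n1⇒n2
[10] read 'd'  n2⇒n7 (via fail)  emit P1@[10:10]
[11] read 'e'  n7⇒n8
[12] read 'c'  n8⇒n9  emit P2@[10:12]
[13] read 'b'  n9⇒n1 (via fail)
[14] read 'b'  n1⇒n1 (via fail)
[15] read 'c'  n1⇒n2
[16] read 'a'  n2⇒n3
[17] read 'e'  n3⇒n4
[18] read 'b'  n4⇒n5
[19] read 'e'  n5⇒n6  emit P0@[14:19],P4@[16:19]
[20] read 'b'  n6⇒n1 (via fail)
[21] read 'd'  n1⇒n7 (via fail)  emit P1@[21:21]
[22] read 'a'  n7⇒n10 (via fail)
[23] read 'b'  n10⇒n1 (via fail)
[24] read 'a'  n1⇒n10 (via fail)
[25] read 'd'  n10⇒n7 (via fail)  emit P1@[25:25]
[26] read 'b'  n7⇒n1 (via fail)
[27] read 'a'  n1⇒n10 (via fail)
[28] read 'a'  n10⇒n11  emit P3@[27:28]
[29] read 'd'  n11⇒n7 (via fail)  emit P1@[29:29]
[30] read 'd'  n7⇒n7 (via fail)  emit P1@[30:30]
[31] read 'd'  n7⇒n7 (via fail)  emit P1@[31:31]
[32] read 'a'  n7⇒n10 (via fail)
[33] read 'd'  n10⇒n7 (via fail)  emit P1@[33:33]
[34] read 'e'  n7⇒n8
[35] read 'c'  n8⇒n9  emit P2@[33:35]
[36] read 'a'  n9⇒n10 (via fail)
[37] read 'a'  n10⇒n11  emit P3@[36:37]
[38] read 'a'  n11⇒n11 (via fail)  emit P3@[37:38]
[39] read 'd'  n11⇒n7 (via fail)  emit P1@[39:39]
[40] read 'd'  n7⇒n7 (via fail)  emit P1@[40:40]
[41] read 'd'  n7⇒n7 (via fail)  emit P1@[41:41]
[42] read 'a'  n7⇒n10 (via fail)
[43] read 'a'  n10⇒n11  emit P3@[42:43]
[44] read 'a'  n11⇒n11 (via fail)  emit P3@[43:44]
[45] read 'a'  n11⇒n11 (via fail)  emit P3@[44:45]
[46] read 'a'  n11⇒n11 (via fail)  emit P3@[45:46]
[47] read 'e'  n11⇒n12 (via fail)
[48] read 'b'  n12⇒n13
[49] read 'e'  n13⇒n14  emit P4@[46:49]
[50] read 'd'  n14⇒n7 (via fail)  emit P1@[50:50]
[51] read 'e'  n7⇒n8
[52] read 'a'  n8⇒n10 (via fail)
[53] read 'd'  n10⇒n7 (via fail)  emit P1@[53:53]
[54] read 'd'  n7⇒n7 (via fail)  emit P1@[54:54]
[55] read 'e'  n7⇒n8
[56] read 'c'  n8⇒n9  emit P2@[54:56]
[57] read 'b'  n9⇒n1 (via fail)

All matches (sorted): [[6,0],[6,4],[10,1],[12,2],[19,0],[19,4],[21,1],[25,1],[28,3],[29,1],[30,1],[31,1],[33,1],[35,2],[37,3],[38,3],[39,1],[40,1],[41,1],[43,3],[44,3],[45,3],[46,3],[49,4],[50,1],[53,1],[54,1],[56,2]]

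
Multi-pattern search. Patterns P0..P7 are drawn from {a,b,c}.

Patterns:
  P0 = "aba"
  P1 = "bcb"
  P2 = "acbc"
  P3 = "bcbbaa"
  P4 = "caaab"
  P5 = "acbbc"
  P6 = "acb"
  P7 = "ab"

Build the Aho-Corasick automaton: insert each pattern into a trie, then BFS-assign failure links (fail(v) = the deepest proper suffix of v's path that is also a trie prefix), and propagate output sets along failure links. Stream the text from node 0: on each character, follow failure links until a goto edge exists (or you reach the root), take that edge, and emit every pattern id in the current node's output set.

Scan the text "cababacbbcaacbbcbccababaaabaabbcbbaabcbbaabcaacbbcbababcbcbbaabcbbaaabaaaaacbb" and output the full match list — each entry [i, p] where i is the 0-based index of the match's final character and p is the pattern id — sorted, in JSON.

Construct AC machine:
Trie (insert patterns):
  0='ε' goto a→1 b→4 c→13
  1='a' goto b→2 c→7
  2='ab' goto a→3  [P7 ends]
  3='aba' goto ·  [P0 ends]
  4='b' goto c→5
  5='bc' goto b→6
  6='bcb' goto b→10  [P1 ends]
  7='ac' goto b→8
  8='acb' goto b→18 c→9  [P6 ends]
  9='acbc' goto ·  [P2 ends]
  10='bcbb' goto a→11
  11='bcbba' goto a→12
  12='bcbbaa' goto ·  [P3 ends]
  13='c' goto a→14
  14='ca' goto a→15
  15='caa' goto a→16
  16='caaa' goto b→17
  17='caaab' goto ·  [P4 ends]
  18='acbb' goto c→19
  19='acbbc' goto ·  [P5 ends]

BFS fail/out derivation:
  fail(1) 'a': from fail(0)=0 chase 'a': 0 ⇒ 0;  out=∅∪out(0)=∅
  fail(4) 'b': from fail(0)=0 chase 'b': 0 ⇒ 0;  out=∅∪out(0)=∅
  fail(13) 'c': from fail(0)=0 chase 'c': 0 ⇒ 0;  out=∅∪out(0)=∅
  fail(2) 'ab': from fail(1)=0 chase 'b': 0 ⇒ 4;  out={7}∪out(4)={7}
  fail(5) 'bc': from fail(4)=0 chase 'c': 0 ⇒ 13;  out=∅∪out(13)=∅
  fail(7) 'ac': from fail(1)=0 chase 'c': 0 ⇒ 13;  out=∅∪out(13)=∅
  fail(14) 'ca': from fail(13)=0 chase 'a': 0 ⇒ 1;  out=∅∪out(1)=∅
  fail(3) 'aba': from fail(2)=4 chase 'a': 4→0 ⇒ 1;  out={0}∪out(1)={0}
  fail(6) 'bcb': from fail(5)=13 chase 'b': 13→0 ⇒ 4;  out={1}∪out(4)={1}
  fail(8) 'acb': from fail(7)=13 chase 'b': 13→0 ⇒ 4;  out={6}∪out(4)={6}
  fail(15) 'caa': from fail(14)=1 chase 'a': 1→0 ⇒ 1;  out=∅∪out(1)=∅
  fail(9) 'acbc': from fail(8)=4 chase 'c': 4 ⇒ 5;  out={2}∪out(5)={2}
  fail(10) 'bcbb': from fail(6)=4 chase 'b': 4→0 ⇒ 4;  out=∅∪out(4)=∅
  fail(16) 'caaa': from fail(15)=1 chase 'a': 1→0 ⇒ 1;  out=∅∪out(1)=∅
  fail(18) 'acbb': from fail(8)=4 chase 'b': 4→0 ⇒ 4;  out=∅∪out(4)=∅
  fail(11) 'bcbba': from fail(10)=4 chase 'a': 4→0 ⇒ 1;  out=∅∪out(1)=∅
  fail(17) 'caaab': from fail(16)=1 chase 'b': 1 ⇒ 2;  out={4}∪out(2)={4,7}
  fail(19) 'acbbc': from fail(18)=4 chase 'c': 4 ⇒ 5;  out={5}∪out(5)={5}
  fail(12) 'bcbbaa': from fail(11)=1 chase 'a': 1→0 ⇒ 1;  out={3}∪out(1)={3}

Scan:
[0] read 'c'  n0⇒n13
[1] read 'a'  n13⇒n14
[2] read 'b'  n14⇒n2 ·f  → match P7@[1:2]
[3] read 'a'  n2⇒n3  → match P0@[1:3]
[4] read 'b'  n3⇒n2 ·f  → match P7@[3:4]
[5] read 'a'  n2⇒n3  → match P0@[3:5]
[6] read 'c'  n3⇒n7 ·f
[7] read 'b'  n7⇒n8  → match P6@[5:7]
[8] read 'b'  n8⇒n18
[9] read 'c'  n18⇒n19  → match P5@[5:9]
[10] read 'a'  n19⇒n14 ·f
[11] read 'a'  n14⇒n15
[12] read 'c'  n15⇒n7 ·f
[13] read 'b'  n7⇒n8  → match P6@[11:13]
[14] read 'b'  n8⇒n18
[15] read 'c'  n18⇒n19  → match P5@[11:15]
[16] read 'b'  n19⇒n6 ·f  → match P1@[14:16]
[17] read 'c'  n6⇒n5 ·f
[18] read 'c'  n5⇒n13 ·f
[19] read 'a'  n13⇒n14
[20] read 'b'  n14⇒n2 ·f  → match P7@[19:20]
[21] read 'a'  n2⇒n3  → match P0@[19:21]
[22] read 'b'  n3⇒n2 ·f  → match P7@[21:22]
[23] read 'a'  n2⇒n3  → match P0@[21:23]
[24] read 'a'  n3⇒n1 ·f
[25] read 'a'  n1⇒n1 ·f
[26] read 'b'  n1⇒n2  → match P7@[25:26]
[27] read 'a'  n2⇒n3  → match P0@[25:27]
[28] read 'a'  n3⇒n1 ·f
[29] read 'b'  n1⇒n2  → match P7@[28:29]
[30] read 'b'  n2⇒n4 ·f
[31] read 'c'  n4⇒n5
[32] read 'b'  n5⇒n6  → match P1@[30:32]
[33] read 'b'  n6⇒n10
[34] read 'a'  n10⇒n11
[35] read 'a'  n11⇒n12  → match P3@[30:35]
[36] read 'b'  n12⇒n2 ·f  → match P7@[35:36]
[37] read 'c'  n2⇒n5 ·f
[38] read 'b'  n5⇒n6  → match P1@[36:38]
[39] read 'b'  n6⇒n10
[40] read 'a'  n10⇒n11
[41] read 'a'  n11⇒n12  → match P3@[36:41]
[42] read 'b'  n12⇒n2 ·f  → match P7@[41:42]
[43] read 'c'  n2⇒n5 ·f
[44] read 'a'  n5⇒n14 ·f
[45] read 'a'  n14⇒n15
[46] read 'c'  n15⇒n7 ·f
[47] read 'b'  n7⇒n8  → match P6@[45:47]
[48] read 'b'  n8⇒n18
[49] read 'c'  n18⇒n19  → match P5@[45:49]
[50] read 'b'  n19⇒n6 ·f  → match P1@[48:50]
[51] read 'a'  n6⇒n1 ·f
[52] read 'b'  n1⇒n2  → match P7@[51:52]
[53] read 'a'  n2⇒n3  → match P0@[51:53]
[54] read 'b'  n3⇒n2 ·f  → match P7@[53:54]
[55] read 'c'  n2⇒n5 ·f
[56] read 'b'  n5⇒n6  → match P1@[54:56]
[57] read 'c'  n6⇒n5 ·f
[58] read 'b'  n5⇒n6  → match P1@[56:58]
[59] read 'b'  n6⇒n10
[60] read 'a'  n10⇒n11
[61] read 'a'  n11⇒n12  → match P3@[56:61]
[62] read 'b'  n12⇒n2 ·f  → match P7@[61:62]
[63] read 'c'  n2⇒n5 ·f
[64] read 'b'  n5⇒n6  → match P1@[62:64]
[65] read 'b'  n6⇒n10
[66] read 'a'  n10⇒n11
[67] read 'a'  n11⇒n12  → match P3@[62:67]
[68] read 'a'  n12⇒n1 ·f
[69] read 'b'  n1⇒n2  → match P7@[68:69]
[70] read 'a'  n2⇒n3  → match P0@[68:70]
[71] read 'a'  n3⇒n1 ·f
[72] read 'a'  n1⇒n1 ·f
[73] read 'a'  n1⇒n1 ·f
[74] read 'a'  n1⇒n1 ·f
[75] read 'c'  n1⇒n7
[76] read 'b'  n7⇒n8  → match P6@[74:76]
[77] read 'b'  n8⇒n18

Matches: [[2,7],[3,0],[4,7],[5,0],[7,6],[9,5],[13,6],[15,5],[16,1],[20,7],[21,0],[22,7],[23,0],[26,7],[27,0],[29,7],[32,1],[35,3],[36,7],[38,1],[41,3],[42,7],[47,6],[49,5],[50,1],[52,7],[53,0],[54,7],[56,1],[58,1],[61,3],[62,7],[64,1],[67,3],[69,7],[70,0],[76,6]]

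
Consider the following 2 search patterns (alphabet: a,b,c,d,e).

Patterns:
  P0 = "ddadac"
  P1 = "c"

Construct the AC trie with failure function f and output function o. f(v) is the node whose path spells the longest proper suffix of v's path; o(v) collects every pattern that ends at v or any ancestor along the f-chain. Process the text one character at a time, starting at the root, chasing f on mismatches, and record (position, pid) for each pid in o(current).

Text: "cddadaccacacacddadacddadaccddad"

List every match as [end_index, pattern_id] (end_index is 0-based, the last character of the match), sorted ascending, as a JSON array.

Build automaton:
Trie (insert patterns):
  0='ε' goto c→7 d→1
  1='d' goto d→2
  2='dd' goto a→3
  3='dda' goto d→4
  4='ddad' goto a→5
  5='ddada' goto c→6
  6='ddadac' goto ·  ←P0
  7='c' goto ·  ←P1

BFS fail/out derivation:
  fail(1) 'd': from fail(0)=0 chase 'd': 0 ⇒ 0;  out=∅∪out(0)=∅
  fail(7) 'c': from fail(0)=0 chase 'c': 0 ⇒ 0;  out={1}∪out(0)={1}
  fail(2) 'dd': from fail(1)=0 chase 'd': 0 ⇒ 1;  out=∅∪out(1)=∅
  fail(3) 'dda': from fail(2)=1 chase 'a': 1→0 ⇒ 0;  out=∅∪out(0)=∅
  fail(4) 'ddad': from fail(3)=0 chase 'd': 0 ⇒ 1;  out=∅∪out(1)=∅
  fail(5) 'ddada': from fail(4)=1 chase 'a': 1→0 ⇒ 0;  out=∅∪out(0)=∅
  fail(6) 'ddadac': from fail(5)=0 chase 'c': 0 ⇒ 7;  out={0}∪out(7)={0,1}

Run:
i=0 'c': node 0→7  emit P1@[0:0]
i=1 'd': node 7→1 ·f
i=2 'd': node 1→2
i=3 'a': node 2→3
i=4 'd': node 3→4
i=5 'a': node 4→5
i=6 'c': node 5→6  emit P0@[1:6],P1@[6:6]
i=7 'c': node 6→7 ·f  emit P1@[7:7]
i=8 'a': node 7→0 ·f
i=9 'c': node 0→7  emit P1@[9:9]
i=10 'a': node 7→0 ·f
i=11 'c': node 0→7  emit P1@[11:11]
i=12 'a': node 7→0 ·f
i=13 'c': node 0→7  emit P1@[13:13]
i=14 'd': node 7→1 ·f
i=15 'd': node 1→2
i=16 'a': node 2→3
i=17 'd': node 3→4
i=18 'a': node 4→5
i=19 'c': node 5→6  emit P0@[14:19],P1@[19:19]
i=20 'd': node 6→1 ·f
i=21 'd': node 1→2
i=22 'a': node 2→3
i=23 'd': node 3→4
i=24 'a': node 4→5
i=25 'c': node 5→6  emit P0@[20:25],P1@[25:25]
i=26 'c': node 6→7 ·f  emit P1@[26:26]
i=27 'd': node 7→1 ·f
i=28 'd': node 1→2
i=29 'a': node 2→3
i=30 'd': node 3→4

All matches (sorted): [[0,1],[6,0],[6,1],[7,1],[9,1],[11,1],[13,1],[19,0],[19,1],[25,0],[25,1],[26,1]]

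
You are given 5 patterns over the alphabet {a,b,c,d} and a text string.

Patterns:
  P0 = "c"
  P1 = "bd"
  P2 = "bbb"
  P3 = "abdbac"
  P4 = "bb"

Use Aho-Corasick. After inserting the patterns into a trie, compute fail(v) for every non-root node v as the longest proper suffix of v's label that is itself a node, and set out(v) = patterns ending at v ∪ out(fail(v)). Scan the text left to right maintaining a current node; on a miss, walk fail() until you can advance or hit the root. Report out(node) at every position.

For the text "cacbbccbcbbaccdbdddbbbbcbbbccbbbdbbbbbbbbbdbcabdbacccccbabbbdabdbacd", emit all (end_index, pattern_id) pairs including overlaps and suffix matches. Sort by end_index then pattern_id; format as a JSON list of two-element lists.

Build automaton:
Trie nodes:
  n0 'ε': a→6 b→2 c→1
  n1 'c': ·  [P0 ends]
  n2 'b': b→4 d→3
  n3 'bd': ·  [P1 ends]
  n4 'bb': b→5  [P4 ends]
  n5 'bbb': ·  [P2 ends]
  n6 'a': b→7
  n7 'ab': d→8
  n8 'abd': b→9
  n9 'abdb': a→10
  n10 'abdba': c→11
  n11 'abdbac': ·  [P3 ends]

BFS fail/out derivation:
  n1('c'): parent n0 fail=0; on 'c' 0 → fail=0;  out {0}∪∅={0}
  n2('b'): parent n0 fail=0; on 'b' 0 → fail=0;  out ∅∪∅=∅
  n6('a'): parent n0 fail=0; on 'a' 0 → fail=0;  out ∅∪∅=∅
  n3('bd'): parent n2 fail=0; on 'd' 0 → fail=0;  out {1}∪∅={1}
  n4('bb'): parent n2 fail=0; on 'b' 0 → fail=2;  out {4}∪∅={4}
  n7('ab'): parent n6 fail=0; on 'b' 0 → fail=2;  out ∅∪∅=∅
  n5('bbb'): parent n4 fail=2; on 'b' 2 → fail=4;  out {2}∪{4}={2,4}
  n8('abd'): parent n7 fail=2; on 'd' 2 → fail=3;  out ∅∪{1}={1}
  n9('abdb'): parent n8 fail=3; on 'b' 3→0 → fail=2;  out ∅∪∅=∅
  n10('abdba'): parent n9 fail=2; on 'a' 2→0 → fail=6;  out ∅∪∅=∅
  n11('abdbac'): parent n10 fail=6; on 'c' 6→0 → fail=1;  out {3}∪{0}={0,3}

Run:
i=0 'c': node 0→1  ** P0@[0:0]
i=1 'a': node 1→6 (via fail)
i=2 'c': node 6→1 (via fail)  ** P0@[2:2]
i=3 'b': node 1→2 (via fail)
i=4 'b': node 2→4  ** P4@[3:4]
i=5 'c': node 4→1 (via fail)  ** P0@[5:5]
i=6 'c': node 1→1 (via fail)  ** P0@[6:6]
i=7 'b': node 1→2 (via fail)
i=8 'c': node 2→1 (via fail)  ** P0@[8:8]
i=9 'b': node 1→2 (via fail)
i=10 'b': node 2→4  ** P4@[9:10]
i=11 'a': node 4→6 (via fail)
i=12 'c': node 6→1 (via fail)  ** P0@[12:12]
i=13 'c': node 1→1 (via fail)  ** P0@[13:13]
i=14 'd': node 1→0 (via fail)
i=15 'b': node 0→2
i=16 'd': node 2→3  ** P1@[15:16]
i=17 'd': node 3→0 (via fail)
i=18 'd': node 0→0
i=19 'b': node 0→2
i=20 'b': node 2→4  ** P4@[19:20]
i=21 'b': node 4→5  ** P2@[19:21],P4@[20:21]
i=22 'b': node 5→5 (via fail)  ** P2@[20:22],P4@[21:22]
i=23 'c': node 5→1 (via fail)  ** P0@[23:23]
i=24 'b': node 1→2 (via fail)
i=25 'b': node 2→4  ** P4@[24:25]
i=26 'b': node 4→5  ** P2@[24:26],P4@[25:26]
i=27 'c': node 5→1 (via fail)  ** P0@[27:27]
i=28 'c': node 1→1 (via fail)  ** P0@[28:28]
i=29 'b': node 1→2 (via fail)
i=30 'b': node 2→4  ** P4@[29:30]
i=31 'b': node 4→5  ** P2@[29:31],P4@[30:31]
i=32 'd': node 5→3 (via fail)  ** P1@[31:32]
i=33 'b': node 3→2 (via fail)
i=34 'b': node 2→4  ** P4@[33:34]
i=35 'b': node 4→5  ** P2@[33:35],P4@[34:35]
i=36 'b': node 5→5 (via fail)  ** P2@[34:36],P4@[35:36]
i=37 'b': node 5→5 (via fail)  ** P2@[35:37],P4@[36:37]
i=38 'b': node 5→5 (via fail)  ** P2@[36:38],P4@[37:38]
i=39 'b': node 5→5 (via fail)  ** P2@[37:39],P4@[38:39]
i=40 'b': node 5→5 (via fail)  ** P2@[38:40],P4@[39:40]
i=41 'b': node 5→5 (via fail)  ** P2@[39:41],P4@[40:41]
i=42 'd': node 5→3 (via fail)  ** P1@[41:42]
i=43 'b': node 3→2 (via fail)
i=44 'c': node 2→1 (via fail)  ** P0@[44:44]
i=45 'a': node 1→6 (via fail)
i=46 'b': node 6→7
i=47 'd': node 7→8  ** P1@[46:47]
i=48 'b': node 8→9
i=49 'a': node 9→10
i=50 'c': node 10→11  ** P0@[50:50],P3@[45:50]
i=51 'c': node 11→1 (via fail)  ** P0@[51:51]
i=52 'c': node 1→1 (via fail)  ** P0@[52:52]
i=53 'c': node 1→1 (via fail)  ** P0@[53:53]
i=54 'c': node 1→1 (via fail)  ** P0@[54:54]
i=55 'b': node 1→2 (via fail)
i=56 'a': node 2→6 (via fail)
i=57 'b': node 6→7
i=58 'b': node 7→4 (via fail)  ** P4@[57:58]
i=59 'b': node 4→5  ** P2@[57:59],P4@[58:59]
i=60 'd': node 5→3 (via fail)  ** P1@[59:60]
i=61 'a': node 3→6 (via fail)
i=62 'b': node 6→7
i=63 'd': node 7→8  ** P1@[62:63]
i=64 'b': node 8→9
i=65 'a': node 9→10
i=66 'c': node 10→11  ** P0@[66:66],P3@[61:66]
i=67 'd': node 11→0 (via fail)

All matches (sorted): [[0,0],[2,0],[4,4],[5,0],[6,0],[8,0],[10,4],[12,0],[13,0],[16,1],[20,4],[21,2],[21,4],[22,2],[22,4],[23,0],[25,4],[26,2],[26,4],[27,0],[28,0],[30,4],[31,2],[31,4],[32,1],[34,4],[35,2],[35,4],[36,2],[36,4],[37,2],[37,4],[38,2],[38,4],[39,2],[39,4],[40,2],[40,4],[41,2],[41,4],[42,1],[44,0],[47,1],[50,0],[50,3],[51,0],[52,0],[53,0],[54,0],[58,4],[59,2],[59,4],[60,1],[63,1],[66,0],[66,3]]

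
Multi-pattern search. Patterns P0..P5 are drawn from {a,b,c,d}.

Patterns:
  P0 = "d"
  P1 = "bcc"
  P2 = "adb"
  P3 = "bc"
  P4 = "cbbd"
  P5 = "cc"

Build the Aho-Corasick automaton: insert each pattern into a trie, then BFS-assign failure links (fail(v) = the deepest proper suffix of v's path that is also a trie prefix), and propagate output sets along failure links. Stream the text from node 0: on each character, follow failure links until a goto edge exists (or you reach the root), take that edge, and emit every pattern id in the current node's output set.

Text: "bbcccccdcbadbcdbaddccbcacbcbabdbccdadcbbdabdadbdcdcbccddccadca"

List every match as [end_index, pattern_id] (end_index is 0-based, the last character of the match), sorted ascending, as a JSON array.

Build automaton:
Trie (insert patterns):
  0='ε' goto a→5 b→2 c→8 d→1
  1='d' goto ·  [P0 ends]
  2='b' goto c→3
  3='bc' goto c→4  [P3 ends]
  4='bcc' goto ·  [P1 ends]
  5='a' goto d→6
  6='ad' goto b→7
  7='adb' goto ·  [P2 ends]
  8='c' goto b→9 c→12
  9='cb' goto b→10
  10='cbb' goto d→11
  11='cbbd' goto ·  [P4 ends]
  12='cc' goto ·  [P5 ends]

BFS fail/out derivation:
  n1('d'): parent n0 fail=0; on 'd' 0 → fail=0;  out {0}∪∅={0}
  n2('b'): parent n0 fail=0; on 'b' 0 → fail=0;  out ∅∪∅=∅
  n5('a'): parent n0 fail=0; on 'a' 0 → fail=0;  out ∅∪∅=∅
  n8('c'): parent n0 fail=0; on 'c' 0 → fail=0;  out ∅∪∅=∅
  n3('bc'): parent n2 fail=0; on 'c' 0 → fail=8;  out {3}∪∅={3}
  n6('ad'): parent n5 fail=0; on 'd' 0 → fail=1;  out ∅∪{0}={0}
  n9('cb'): parent n8 fail=0; on 'b' 0 → fail=2;  out ∅∪∅=∅
  n12('cc'): parent n8 fail=0; on 'c' 0 → fail=8;  out {5}∪∅={5}
  n4('bcc'): parent n3 fail=8; on 'c' 8 → fail=12;  out {1}∪{5}={1,5}
  n7('adb'): parent n6 fail=1; on 'b' 1→0 → fail=2;  out {2}∪∅={2}
  n10('cbb'): parent n9 fail=2; on 'b' 2→0 → fail=2;  out ∅∪∅=∅
  n11('cbbd'): parent n10 fail=2; on 'd' 2→0 → fail=1;  out {4}∪{0}={0,4}

Run:
[0] read 'b'  n0⇒n2
[1] read 'b'  n2⇒n2 (via fail)
[2] read 'c'  n2⇒n3  → match P3@[1:2]
[3] read 'c'  n3⇒n4  → match P1@[1:3],P5@[2:3]
[4] read 'c'  n4⇒n12 (via fail)  → match P5@[3:4]
[5] read 'c'  n12⇒n12 (via fail)  → match P5@[4:5]
[6] read 'c'  n12⇒n12 (via fail)  → match P5@[5:6]
[7] read 'd'  n12⇒n1 (via fail)  → match P0@[7:7]
[8] read 'c'  n1⇒n8 (via fail)
[9] read 'b'  n8⇒n9
[10] read 'a'  n9⇒n5 (via fail)
[11] read 'd'  n5⇒n6  → match P0@[11:11]
[12] read 'b'  n6⇒n7  → match P2@[10:12]
[13] read 'c'  n7⇒n3 (via fail)  → match P3@[12:13]
[14] read 'd'  n3⇒n1 (via fail)  → match P0@[14:14]
[15] read 'b'  n1⇒n2 (via fail)
[16] read 'a'  n2⇒n5 (via fail)
[17] read 'd'  n5⇒n6  → match P0@[17:17]
[18] read 'd'  n6⇒n1 (via fail)  → match P0@[18:18]
[19] read 'c'  n1⇒n8 (via fail)
[20] read 'c'  n8⇒n12  → match P5@[19:20]
[21] read 'b'  n12⇒n9 (via fail)
[22] read 'c'  n9⇒n3 (via fail)  → match P3@[21:22]
[23] read 'a'  n3⇒n5 (via fail)
[24] read 'c'  n5⇒n8 (via fail)
[25] read 'b'  n8⇒n9
[26] read 'c'  n9⇒n3 (via fail)  → match P3@[25:26]
[27] read 'b'  n3⇒n9 (via fail)
[28] read 'a'  n9⇒n5 (via fail)
[29] read 'b'  n5⇒n2 (via fail)
[30] read 'd'  n2⇒n1 (via fail)  → match P0@[30:30]
[31] read 'b'  n1⇒n2 (via fail)
[32] read 'c'  n2⇒n3  → match P3@[31:32]
[33] read 'c'  n3⇒n4  → match P1@[31:33],P5@[32:33]
[34] read 'd'  n4⇒n1 (via fail)  → match P0@[34:34]
[35] read 'a'  n1⇒n5 (via fail)
[36] read 'd'  n5⇒n6  → match P0@[36:36]
[37] read 'c'  n6⇒n8 (via fail)
[38] read 'b'  n8⇒n9
[39] read 'b'  n9⇒n10
[40] read 'd'  n10⇒n11  → match P0@[40:40],P4@[37:40]
[41] read 'a'  n11⇒n5 (via fail)
[42] read 'b'  n5⇒n2 (via fail)
[43] read 'd'  n2⇒n1 (via fail)  → match P0@[43:43]
[44] read 'a'  n1⇒n5 (via fail)
[45] read 'd'  n5⇒n6  → match P0@[45:45]
[46] read 'b'  n6⇒n7  → match P2@[44:46]
[47] read 'd'  n7⇒n1 (via fail)  → match P0@[47:47]
[48] read 'c'  n1⇒n8 (via fail)
[49] read 'd'  n8⇒n1 (via fail)  → match P0@[49:49]
[50] read 'c'  n1⇒n8 (via fail)
[51] read 'b'  n8⇒n9
[52] read 'c'  n9⇒n3 (via fail)  → match P3@[51:52]
[53] read 'c'  n3⇒n4  → match P1@[51:53],P5@[52:53]
[54] read 'd'  n4⇒n1 (via fail)  → match P0@[54:54]
[55] read 'd'  n1⇒n1 (via fail)  → match P0@[55:55]
[56] read 'c'  n1⇒n8 (via fail)
[57] read 'c'  n8⇒n12  → match P5@[56:57]
[58] read 'a'  n12⇒n5 (via fail)
[59] read 'd'  n5⇒n6  → match P0@[59:59]
[60] read 'c'  n6⇒n8 (via fail)
[61] read 'a'  n8⇒n5 (via fail)

All matches (sorted): [[2,3],[3,1],[3,5],[4,5],[5,5],[6,5],[7,0],[11,0],[12,2],[13,3],[14,0],[17,0],[18,0],[20,5],[22,3],[26,3],[30,0],[32,3],[33,1],[33,5],[34,0],[36,0],[40,0],[40,4],[43,0],[45,0],[46,2],[47,0],[49,0],[52,3],[53,1],[53,5],[54,0],[55,0],[57,5],[59,0]]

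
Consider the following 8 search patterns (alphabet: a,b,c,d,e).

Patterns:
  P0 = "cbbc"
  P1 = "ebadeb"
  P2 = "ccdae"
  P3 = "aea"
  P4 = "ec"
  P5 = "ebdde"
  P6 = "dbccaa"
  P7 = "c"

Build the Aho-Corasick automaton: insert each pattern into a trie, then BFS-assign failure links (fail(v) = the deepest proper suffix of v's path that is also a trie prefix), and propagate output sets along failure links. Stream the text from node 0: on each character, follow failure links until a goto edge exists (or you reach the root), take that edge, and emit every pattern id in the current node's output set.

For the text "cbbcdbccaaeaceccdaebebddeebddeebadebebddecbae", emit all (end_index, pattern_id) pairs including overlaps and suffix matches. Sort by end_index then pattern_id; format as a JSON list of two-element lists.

Build:
Trie (insert patterns):
  n0 'ε': a→15 c→1 d→22 e→5
  n1 'c': b→2 c→11  ←P7
  n2 'cb': b→3
  n3 'cbb': c→4
  n4 'cbbc': ·  ←P0
  n5 'e': b→6 c→18
  n6 'eb': a→7 d→19
  n7 'eba': d→8
  n8 'ebad': e→9
  n9 'ebade': b→10
  n10 'ebadeb': ·  ←P1
  n11 'cc': d→12
  n12 'ccd': a→13
  n13 'ccda': e→14
  n14 'ccdae': ·  ←P2
  n15 'a': e→16
  n16 'ae': a→17
  n17 'aea': ·  ←P3
  n18 'ec': ·  ←P4
  n19 'ebd': d→20
  n20 'ebdd': e→21
  n21 'ebdde': ·  ←P5
  n22 'd': b→23
  n23 'db': c→24
  n24 'dbc': c→25
  n25 'dbcc': a→26
  n26 'dbcca': a→27
  n27 'dbccaa': ·  ←P6

BFS fail/out derivation:
  fail(1) 'c': from fail(0)=0 chase 'c': 0 ⇒ 0;  out={7}∪out(0)={7}
  fail(5) 'e': from fail(0)=0 chase 'e': 0 ⇒ 0;  out=∅∪out(0)=∅
  fail(15) 'a': from fail(0)=0 chase 'a': 0 ⇒ 0;  out=∅∪out(0)=∅
  fail(22) 'd': from fail(0)=0 chase 'd': 0 ⇒ 0;  out=∅∪out(0)=∅
  fail(2) 'cb': from fail(1)=0 chase 'b': 0 ⇒ 0;  out=∅∪out(0)=∅
  fail(6) 'eb': from fail(5)=0 chase 'b': 0 ⇒ 0;  out=∅∪out(0)=∅
  fail(11) 'cc': from fail(1)=0 chase 'c': 0 ⇒ 1;  out=∅∪out(1)={7}
  fail(16) 'ae': from fail(15)=0 chase 'e': 0 ⇒ 5;  out=∅∪out(5)=∅
  fail(18) 'ec': from fail(5)=0 chase 'c': 0 ⇒ 1;  out={4}∪out(1)={4,7}
  fail(23) 'db': from fail(22)=0 chase 'b': 0 ⇒ 0;  out=∅∪out(0)=∅
  fail(3) 'cbb': from fail(2)=0 chase 'b': 0 ⇒ 0;  out=∅∪out(0)=∅
  fail(7) 'eba': from fail(6)=0 chase 'a': 0 ⇒ 15;  out=∅∪out(15)=∅
  fail(12) 'ccd': from fail(11)=1 chase 'd': 1→0 ⇒ 22;  out=∅∪out(22)=∅
  fail(17) 'aea': from fail(16)=5 chase 'a': 5→0 ⇒ 15;  out={3}∪out(15)={3}
  fail(19) 'ebd': from fail(6)=0 chase 'd': 0 ⇒ 22;  out=∅∪out(22)=∅
  fail(24) 'dbc': from fail(23)=0 chase 'c': 0 ⇒ 1;  out=∅∪out(1)={7}
  fail(4) 'cbbc': from fail(3)=0 chase 'c': 0 ⇒ 1;  out={0}∪out(1)={0,7}
  fail(8) 'ebad': from fail(7)=15 chase 'd': 15→0 ⇒ 22;  out=∅∪out(22)=∅
  fail(13) 'ccda': from fail(12)=22 chase 'a': 22→0 ⇒ 15;  out=∅∪out(15)=∅
  fail(20) 'ebdd': from fail(19)=22 chase 'd': 22→0 ⇒ 22;  out=∅∪out(22)=∅
  fail(25) 'dbcc': from fail(24)=1 chase 'c': 1 ⇒ 11;  out=∅∪out(11)={7}
  fail(9) 'ebade': from fail(8)=22 chase 'e': 22→0 ⇒ 5;  out=∅∪out(5)=∅
  fail(14) 'ccdae': from fail(13)=15 chase 'e': 15 ⇒ 16;  out={2}∪out(16)={2}
  fail(21) 'ebdde': from fail(20)=22 chase 'e': 22→0 ⇒ 5;  out={5}∪out(5)={5}
  fail(26) 'dbcca': from fail(25)=11 chase 'a': 11→1→0 ⇒ 15;  out=∅∪out(15)=∅
  fail(10) 'ebadeb': from fail(9)=5 chase 'b': 5 ⇒ 6;  out={1}∪out(6)={1}
  fail(27) 'dbccaa': from fail(26)=15 chase 'a': 15→0 ⇒ 15;  out={6}∪out(15)={6}

Scan:
[0] read 'c'  n0⇒n1  emit P7@[0:0]
[1] read 'b'  n1⇒n2
[2] read 'b'  n2⇒n3
[3] read 'c'  n3⇒n4  emit P0@[0:3],P7@[3:3]
[4] read 'd'  n4⇒n22 (via fail)
[5] read 'b'  n22⇒n23
[6] read 'c'  n23⇒n24  emit P7@[6:6]
[7] read 'c'  n24⇒n25  emit P7@[7:7]
[8] read 'a'  n25⇒n26
[9] read 'a'  n26⇒n27  emit P6@[4:9]
[10] read 'e'  n27⇒n16 (via fail)
[11] read 'a'  n16⇒n17  emit P3@[9:11]
[12] read 'c'  n17⇒n1 (via fail)  emit P7@[12:12]
[13] read 'e'  n1⇒n5 (via fail)
[14] read 'c'  n5⇒n18  emit P4@[13:14],P7@[14:14]
[15] read 'c'  n18⇒n11 (via fail)  emit P7@[15:15]
[16] read 'd'  n11⇒n12
[17] read 'a'  n12⇒n13
[18] read 'e'  n13⇒n14  emit P2@[14:18]
[19] read 'b'  n14⇒n6 (via fail)
[20] read 'e'  n6⇒n5 (via fail)
[21] read 'b'  n5⇒n6
[22] read 'd'  n6⇒n19
[23] read 'd'  n19⇒n20
[24] read 'e'  n20⇒n21  emit P5@[20:24]
[25] read 'e'  n21⇒n5 (via fail)
[26] read 'b'  n5⇒n6
[27] read 'd'  n6⇒n19
[28] read 'd'  n19⇒n20
[29] read 'e'  n20⇒n21  emit P5@[25:29]
[30] read 'e'  n21⇒n5 (via fail)
[31] read 'b'  n5⇒n6
[32] read 'a'  n6⇒n7
[33] read 'd'  n7⇒n8
[34] read 'e'  n8⇒n9
[35] read 'b'  n9⇒n10  emit P1@[30:35]
[36] read 'e'  n10⇒n5 (via fail)
[37] read 'b'  n5⇒n6
[38] read 'd'  n6⇒n19
[39] read 'd'  n19⇒n20
[40] read 'e'  n20⇒n21  emit P5@[36:40]
[41] read 'c'  n21⇒n18 (via fail)  emit P4@[40:41],P7@[41:41]
[42] read 'b'  n18⇒n2 (via fail)
[43] read 'a'  n2⇒n15 (via fail)
[44] read 'e'  n15⇒n16

Result: [[0,7],[3,0],[3,7],[6,7],[7,7],[9,6],[11,3],[12,7],[14,4],[14,7],[15,7],[18,2],[24,5],[29,5],[35,1],[40,5],[41,4],[41,7]]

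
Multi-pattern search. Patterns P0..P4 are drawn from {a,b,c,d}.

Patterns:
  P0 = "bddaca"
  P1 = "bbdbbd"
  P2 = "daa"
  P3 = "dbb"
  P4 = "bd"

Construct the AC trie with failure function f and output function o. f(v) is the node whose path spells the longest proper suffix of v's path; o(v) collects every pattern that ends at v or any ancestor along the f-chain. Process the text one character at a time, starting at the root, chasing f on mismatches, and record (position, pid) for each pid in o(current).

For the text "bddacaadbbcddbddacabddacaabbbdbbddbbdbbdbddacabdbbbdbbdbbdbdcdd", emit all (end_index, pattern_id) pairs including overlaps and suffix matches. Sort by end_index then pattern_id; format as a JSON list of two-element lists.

Build:
Trie nodes:
  0='ε' goto b→1 d→12
  1='b' goto b→7 d→2
  2='bd' goto d→3  ←P4
  3='bdd' goto a→4
  4='bdda' goto c→5
  5='bddac' goto a→6
  6='bddaca' goto ·  ←P0
  7='bb' goto d→8
  8='bbd' goto b→9
  9='bbdb' goto b→10
  10='bbdbb' goto d→11
  11='bbdbbd' goto ·  ←P1
  12='d' goto a→13 b→15
  13='da' goto a→14
  14='daa' goto ·  ←P2
  15='db' goto b→16
  16='dbb' goto ·  ←P3

BFS fail/out derivation:
  fail(1) 'b': from fail(0)=0 chase 'b': 0 ⇒ 0;  out=∅∪out(0)=∅
  fail(12) 'd': from fail(0)=0 chase 'd': 0 ⇒ 0;  out=∅∪out(0)=∅
  fail(2) 'bd': from fail(1)=0 chase 'd': 0 ⇒ 12;  out={4}∪out(12)={4}
  fail(7) 'bb': from fail(1)=0 chase 'b': 0 ⇒ 1;  out=∅∪out(1)=∅
  fail(13) 'da': from fail(12)=0 chase 'a': 0 ⇒ 0;  out=∅∪out(0)=∅
  fail(15) 'db': from fail(12)=0 chase 'b': 0 ⇒ 1;  out=∅∪out(1)=∅
  fail(3) 'bdd': from fail(2)=12 chase 'd': 12→0 ⇒ 12;  out=∅∪out(12)=∅
  fail(8) 'bbd': from fail(7)=1 chase 'd': 1 ⇒ 2;  out=∅∪out(2)={4}
  fail(14) 'daa': from fail(13)=0 chase 'a': 0 ⇒ 0;  out={2}∪out(0)={2}
  fail(16) 'dbb': from fail(15)=1 chase 'b': 1 ⇒ 7;  out={3}∪out(7)={3}
  fail(4) 'bdda': from fail(3)=12 chase 'a': 12 ⇒ 13;  out=∅∪out(13)=∅
  fail(9) 'bbdb': from fail(8)=2 chase 'b': 2→12 ⇒ 15;  out=∅∪out(15)=∅
  fail(5) 'bddac': from fail(4)=13 chase 'c': 13→0 ⇒ 0;  out=∅∪out(0)=∅
  fail(10) 'bbdbb': from fail(9)=15 chase 'b': 15 ⇒ 16;  out=∅∪out(16)={3}
  fail(6) 'bddaca': from fail(5)=0 chase 'a': 0 ⇒ 0;  out={0}∪out(0)={0}
  fail(11) 'bbdbbd': from fail(10)=16 chase 'd': 16→7 ⇒ 8;  out={1}∪out(8)={1,4}

Run:
i=0 'b': node 0→1
i=1 'd': node 1→2  → match P4@[0:1]
i=2 'd': node 2→3
i=3 'a': node 3→4
i=4 'c': node 4→5
i=5 'a': node 5→6  → match P0@[0:5]
i=6 'a': node 6→0 (fail-walked)
i=7 'd': node 0→12
i=8 'b': node 12→15
i=9 'b': node 15→16  → match P3@[7:9]
i=10 'c': node 16→0 (fail-walked)
i=11 'd': node 0→12
i=12 'd': node 12→12 (fail-walked)
i=13 'b': node 12→15
i=14 'd': node 15→2 (fail-walked)  → match P4@[13:14]
i=15 'd': node 2→3
i=16 'a': node 3→4
i=17 'c': node 4→5
i=18 'a': node 5→6  → match P0@[13:18]
i=19 'b': node 6→1 (fail-walked)
i=20 'd': node 1→2  → match P4@[19:20]
i=21 'd': node 2→3
i=22 'a': node 3→4
i=23 'c': node 4→5
i=24 'a': node 5→6  → match P0@[19:24]
i=25 'a': node 6→0 (fail-walked)
i=26 'b': node 0→1
i=27 'b': node 1→7
i=28 'b': node 7→7 (fail-walked)
i=29 'd': node 7→8  → match P4@[28:29]
i=30 'b': node 8→9
i=31 'b': node 9→10  → match P3@[29:31]
i=32 'd': node 10→11  → match P1@[27:32],P4@[31:32]
i=33 'd': node 11→3 (fail-walked)
i=34 'b': node 3→15 (fail-walked)
i=35 'b': node 15→16  → match P3@[33:35]
i=36 'd': node 16→8 (fail-walked)  → match P4@[35:36]
i=37 'b': node 8→9
i=38 'b': node 9→10  → match P3@[36:38]
i=39 'd': node 10→11  → match P1@[34:39],P4@[38:39]
i=40 'b': node 11→9 (fail-walked)
i=41 'd': node 9→2 (fail-walked)  → match P4@[40:41]
i=42 'd': node 2→3
i=43 'a': node 3→4
i=44 'c': node 4→5
i=45 'a': node 5→6  → match P0@[40:45]
i=46 'b': node 6→1 (fail-walked)
i=47 'd': node 1→2  → match P4@[46:47]
i=48 'b': node 2→15 (fail-walked)
i=49 'b': node 15→16  → match P3@[47:49]
i=50 'b': node 16→7 (fail-walked)
i=51 'd': node 7→8  → match P4@[50:51]
i=52 'b': node 8→9
i=53 'b': node 9→10  → match P3@[51:53]
i=54 'd': node 10→11  → match P1@[49:54],P4@[53:54]
i=55 'b': node 11→9 (fail-walked)
i=56 'b': node 9→10  → match P3@[54:56]
i=57 'd': node 10→11  → match P1@[52:57],P4@[56:57]
i=58 'b': node 11→9 (fail-walked)
i=59 'd': node 9→2 (fail-walked)  → match P4@[58:59]
i=60 'c': node 2→0 (fail-walked)
i=61 'd': node 0→12
i=62 'd': node 12→12 (fail-walked)

Result: [[1,4],[5,0],[9,3],[14,4],[18,0],[20,4],[24,0],[29,4],[31,3],[32,1],[32,4],[35,3],[36,4],[38,3],[39,1],[39,4],[41,4],[45,0],[47,4],[49,3],[51,4],[53,3],[54,1],[54,4],[56,3],[57,1],[57,4],[59,4]]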